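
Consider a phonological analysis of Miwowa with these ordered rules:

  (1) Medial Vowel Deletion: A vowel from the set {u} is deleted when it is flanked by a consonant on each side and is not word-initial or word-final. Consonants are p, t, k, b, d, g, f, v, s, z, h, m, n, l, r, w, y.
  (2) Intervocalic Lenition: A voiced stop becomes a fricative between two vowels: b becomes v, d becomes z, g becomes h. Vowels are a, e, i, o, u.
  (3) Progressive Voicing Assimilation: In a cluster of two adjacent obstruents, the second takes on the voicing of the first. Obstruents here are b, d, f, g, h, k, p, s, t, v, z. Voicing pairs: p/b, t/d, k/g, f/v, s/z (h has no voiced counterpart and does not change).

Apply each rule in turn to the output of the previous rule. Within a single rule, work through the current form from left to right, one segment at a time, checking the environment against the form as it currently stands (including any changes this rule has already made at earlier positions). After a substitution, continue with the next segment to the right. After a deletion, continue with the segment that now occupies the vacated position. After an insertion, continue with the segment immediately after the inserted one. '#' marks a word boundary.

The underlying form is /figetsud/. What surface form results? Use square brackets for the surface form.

[fihetst]

(1) Medial Vowel Deletion: [figetsud] → [figetsd]
(2) Intervocalic Lenition: [figetsd] → [fihetsd]
(3) Progressive Voicing Assimilation: [fihetsd] → [fihetst]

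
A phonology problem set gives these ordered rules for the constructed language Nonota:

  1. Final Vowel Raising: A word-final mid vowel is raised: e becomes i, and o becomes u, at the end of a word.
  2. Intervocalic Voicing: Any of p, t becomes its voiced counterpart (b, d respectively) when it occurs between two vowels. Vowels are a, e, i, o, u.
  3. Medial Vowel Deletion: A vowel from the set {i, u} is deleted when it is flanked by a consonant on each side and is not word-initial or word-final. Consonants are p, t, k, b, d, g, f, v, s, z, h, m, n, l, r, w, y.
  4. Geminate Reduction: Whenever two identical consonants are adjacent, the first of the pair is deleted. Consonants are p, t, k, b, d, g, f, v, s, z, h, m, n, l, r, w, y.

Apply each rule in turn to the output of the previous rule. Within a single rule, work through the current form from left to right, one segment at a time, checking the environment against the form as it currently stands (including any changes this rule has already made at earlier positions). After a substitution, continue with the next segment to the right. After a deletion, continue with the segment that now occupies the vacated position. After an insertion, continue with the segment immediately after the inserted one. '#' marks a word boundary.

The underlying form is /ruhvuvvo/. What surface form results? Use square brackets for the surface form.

[rhvu]

1 Final Vowel Raising: [ruhvuvvo] → [ruhvuvvu]
2 Intervocalic Voicing: no change — [ruhvuvvu]
3 Medial Vowel Deletion: [ruhvuvvu] → [rhvvvu]
4 Geminate Reduction: [rhvvvu] → [rhvu]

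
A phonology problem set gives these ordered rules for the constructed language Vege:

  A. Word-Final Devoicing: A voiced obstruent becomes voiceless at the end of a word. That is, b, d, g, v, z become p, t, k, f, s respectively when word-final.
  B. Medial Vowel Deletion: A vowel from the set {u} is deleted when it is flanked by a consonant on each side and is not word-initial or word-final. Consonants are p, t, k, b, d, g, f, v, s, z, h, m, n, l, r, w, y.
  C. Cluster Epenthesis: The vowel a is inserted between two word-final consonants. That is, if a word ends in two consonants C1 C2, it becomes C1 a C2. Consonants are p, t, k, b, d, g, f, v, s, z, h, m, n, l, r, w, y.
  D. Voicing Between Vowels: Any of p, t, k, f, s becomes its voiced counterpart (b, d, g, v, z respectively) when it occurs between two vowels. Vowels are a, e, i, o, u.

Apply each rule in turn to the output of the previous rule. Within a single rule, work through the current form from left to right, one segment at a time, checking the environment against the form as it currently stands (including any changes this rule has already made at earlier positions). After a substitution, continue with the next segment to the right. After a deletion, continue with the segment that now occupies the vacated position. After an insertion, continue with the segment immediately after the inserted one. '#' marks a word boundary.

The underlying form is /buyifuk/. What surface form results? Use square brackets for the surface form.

A Word-Final Devoicing: no change — [buyifuk]
B Medial Vowel Deletion: [buyifuk] → [byifk]
C Cluster Epenthesis: [byifk] → [byifak]
D Voicing Between Vowels: [byifak] → [byivak]

[byivak]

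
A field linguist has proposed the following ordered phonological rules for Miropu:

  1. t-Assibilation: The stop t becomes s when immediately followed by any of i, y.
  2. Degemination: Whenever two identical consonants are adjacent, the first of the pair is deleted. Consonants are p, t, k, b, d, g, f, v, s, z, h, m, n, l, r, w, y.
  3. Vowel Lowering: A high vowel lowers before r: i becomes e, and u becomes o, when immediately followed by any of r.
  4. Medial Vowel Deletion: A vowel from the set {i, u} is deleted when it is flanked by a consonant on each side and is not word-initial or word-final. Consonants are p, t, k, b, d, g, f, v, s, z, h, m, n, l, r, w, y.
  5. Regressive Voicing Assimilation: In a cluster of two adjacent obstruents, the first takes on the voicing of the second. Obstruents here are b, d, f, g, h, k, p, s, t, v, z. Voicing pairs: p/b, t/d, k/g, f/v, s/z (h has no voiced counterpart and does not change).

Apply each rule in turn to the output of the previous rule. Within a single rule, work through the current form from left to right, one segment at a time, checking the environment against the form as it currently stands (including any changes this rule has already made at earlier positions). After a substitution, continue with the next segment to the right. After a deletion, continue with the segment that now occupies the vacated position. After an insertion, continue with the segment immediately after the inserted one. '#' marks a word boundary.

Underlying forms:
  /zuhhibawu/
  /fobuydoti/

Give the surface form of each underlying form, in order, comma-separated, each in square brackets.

/zuhhibawu/:
  1 t-Assibilation: no change — [zuhhibawu]
  2 Degemination: [zuhhibawu] → [zuhibawu]
  3 Vowel Lowering: no change — [zuhibawu]
  4 Medial Vowel Deletion: [zuhibawu] → [zhbawu]
  5 Regressive Voicing Assimilation: [zhbawu] → [shbawu]
/fobuydoti/:
  1 t-Assibilation: [fobuydoti] → [fobuydosi]
  2 Degemination: no change — [fobuydosi]
  3 Vowel Lowering: no change — [fobuydosi]
  4 Medial Vowel Deletion: [fobuydosi] → [fobydosi]
  5 Regressive Voicing Assimilation: no change — [fobydosi]

[shbawu], [fobydosi]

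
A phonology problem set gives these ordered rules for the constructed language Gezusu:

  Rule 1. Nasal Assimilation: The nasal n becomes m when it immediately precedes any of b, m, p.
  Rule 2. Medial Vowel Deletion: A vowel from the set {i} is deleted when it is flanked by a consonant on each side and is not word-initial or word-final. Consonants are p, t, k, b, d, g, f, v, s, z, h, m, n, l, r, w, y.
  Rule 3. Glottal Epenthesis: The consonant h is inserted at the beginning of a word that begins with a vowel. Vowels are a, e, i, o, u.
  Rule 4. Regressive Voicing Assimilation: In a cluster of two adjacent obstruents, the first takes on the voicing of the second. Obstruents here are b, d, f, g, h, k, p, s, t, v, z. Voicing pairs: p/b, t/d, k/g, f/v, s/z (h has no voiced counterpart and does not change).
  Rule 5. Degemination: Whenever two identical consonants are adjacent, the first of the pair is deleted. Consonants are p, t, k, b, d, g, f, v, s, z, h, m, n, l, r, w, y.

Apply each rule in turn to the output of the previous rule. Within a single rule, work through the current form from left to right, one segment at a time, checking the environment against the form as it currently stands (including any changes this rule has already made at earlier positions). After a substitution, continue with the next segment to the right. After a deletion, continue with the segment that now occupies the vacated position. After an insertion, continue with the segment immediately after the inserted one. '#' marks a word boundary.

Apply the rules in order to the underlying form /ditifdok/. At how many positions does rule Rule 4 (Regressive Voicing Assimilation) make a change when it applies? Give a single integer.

Rule 1 Nasal Assimilation: no change — [ditifdok]
Rule 2 Medial Vowel Deletion: [ditifdok] → [dtfdok]
Rule 3 Glottal Epenthesis: no change — [dtfdok]
Rule 4 Regressive Voicing Assimilation: [dtfdok] → [ttvdok]
Rule 5 Degemination: [ttvdok] → [tvdok]
Rule Rule 4 changed 2 position(s).

2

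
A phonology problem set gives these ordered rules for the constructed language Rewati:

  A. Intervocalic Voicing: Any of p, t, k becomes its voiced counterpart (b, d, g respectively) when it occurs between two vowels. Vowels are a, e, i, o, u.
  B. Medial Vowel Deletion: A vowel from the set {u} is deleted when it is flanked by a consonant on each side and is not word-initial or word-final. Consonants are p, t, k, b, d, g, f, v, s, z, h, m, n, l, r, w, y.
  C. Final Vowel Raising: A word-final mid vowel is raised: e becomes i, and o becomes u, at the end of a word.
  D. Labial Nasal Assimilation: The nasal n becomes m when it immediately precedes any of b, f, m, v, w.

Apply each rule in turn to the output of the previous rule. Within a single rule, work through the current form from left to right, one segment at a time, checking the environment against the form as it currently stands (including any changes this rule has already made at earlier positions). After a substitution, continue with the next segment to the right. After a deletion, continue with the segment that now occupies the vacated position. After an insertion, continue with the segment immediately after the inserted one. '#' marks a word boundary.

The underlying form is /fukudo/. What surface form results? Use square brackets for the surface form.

[fgdu]

A Intervocalic Voicing: [fukudo] → [fugudo]
B Medial Vowel Deletion: [fugudo] → [fgdo]
C Final Vowel Raising: [fgdo] → [fgdu]
D Labial Nasal Assimilation: no change — [fgdu]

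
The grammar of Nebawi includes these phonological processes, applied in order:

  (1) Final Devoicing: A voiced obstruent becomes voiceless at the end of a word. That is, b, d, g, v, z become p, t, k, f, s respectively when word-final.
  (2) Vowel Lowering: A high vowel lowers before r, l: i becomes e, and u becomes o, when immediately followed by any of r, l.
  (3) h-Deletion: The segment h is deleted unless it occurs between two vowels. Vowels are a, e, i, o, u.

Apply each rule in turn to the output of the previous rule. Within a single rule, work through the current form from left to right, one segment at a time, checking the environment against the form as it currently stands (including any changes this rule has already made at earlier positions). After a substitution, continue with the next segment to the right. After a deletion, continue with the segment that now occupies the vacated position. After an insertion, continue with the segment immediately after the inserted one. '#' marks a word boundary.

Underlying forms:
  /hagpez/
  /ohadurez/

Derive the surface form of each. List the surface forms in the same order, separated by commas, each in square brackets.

[agpes], [ohadores]

/hagpez/:
  (1) Final Devoicing: [hagpez] → [hagpes]
  (2) Vowel Lowering: no change — [hagpes]
  (3) h-Deletion: [hagpes] → [agpes]
/ohadurez/:
  (1) Final Devoicing: [ohadurez] → [ohadures]
  (2) Vowel Lowering: [ohadures] → [ohadores]
  (3) h-Deletion: no change — [ohadores]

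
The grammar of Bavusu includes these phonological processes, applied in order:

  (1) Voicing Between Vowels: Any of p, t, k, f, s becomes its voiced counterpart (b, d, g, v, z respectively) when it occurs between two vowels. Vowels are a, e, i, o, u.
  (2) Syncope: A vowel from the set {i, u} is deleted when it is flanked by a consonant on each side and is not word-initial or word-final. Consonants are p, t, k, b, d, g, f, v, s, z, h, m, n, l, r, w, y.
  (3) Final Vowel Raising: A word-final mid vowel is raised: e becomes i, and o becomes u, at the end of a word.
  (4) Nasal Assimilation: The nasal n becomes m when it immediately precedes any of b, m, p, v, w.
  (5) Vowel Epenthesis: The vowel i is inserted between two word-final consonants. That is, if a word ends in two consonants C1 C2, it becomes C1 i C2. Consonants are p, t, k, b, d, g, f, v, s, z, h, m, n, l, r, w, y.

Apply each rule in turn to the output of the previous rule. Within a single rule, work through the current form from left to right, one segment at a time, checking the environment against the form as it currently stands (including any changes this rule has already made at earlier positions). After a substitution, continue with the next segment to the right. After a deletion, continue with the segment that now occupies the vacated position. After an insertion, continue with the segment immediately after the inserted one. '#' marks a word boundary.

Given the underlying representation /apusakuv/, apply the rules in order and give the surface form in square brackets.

[abzagiv]

(1) Voicing Between Vowels: [apusakuv] → [abuzaguv]
(2) Syncope: [abuzaguv] → [abzagv]
(3) Final Vowel Raising: no change — [abzagv]
(4) Nasal Assimilation: no change — [abzagv]
(5) Vowel Epenthesis: [abzagv] → [abzagiv]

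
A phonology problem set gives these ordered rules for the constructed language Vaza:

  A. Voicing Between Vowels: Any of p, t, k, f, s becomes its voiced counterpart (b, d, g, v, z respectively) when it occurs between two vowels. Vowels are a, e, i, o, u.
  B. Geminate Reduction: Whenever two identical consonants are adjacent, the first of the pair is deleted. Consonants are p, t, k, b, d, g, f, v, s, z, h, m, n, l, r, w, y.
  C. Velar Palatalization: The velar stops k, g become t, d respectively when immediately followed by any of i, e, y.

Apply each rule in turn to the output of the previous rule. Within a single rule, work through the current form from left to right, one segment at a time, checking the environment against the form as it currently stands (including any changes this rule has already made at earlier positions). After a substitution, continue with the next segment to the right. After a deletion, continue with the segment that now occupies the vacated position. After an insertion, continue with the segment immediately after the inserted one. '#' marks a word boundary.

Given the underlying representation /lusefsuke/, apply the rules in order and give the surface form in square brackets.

A Voicing Between Vowels: [lusefsuke] → [luzefsuge]
B Geminate Reduction: no change — [luzefsuge]
C Velar Palatalization: [luzefsuge] → [luzefsude]

[luzefsude]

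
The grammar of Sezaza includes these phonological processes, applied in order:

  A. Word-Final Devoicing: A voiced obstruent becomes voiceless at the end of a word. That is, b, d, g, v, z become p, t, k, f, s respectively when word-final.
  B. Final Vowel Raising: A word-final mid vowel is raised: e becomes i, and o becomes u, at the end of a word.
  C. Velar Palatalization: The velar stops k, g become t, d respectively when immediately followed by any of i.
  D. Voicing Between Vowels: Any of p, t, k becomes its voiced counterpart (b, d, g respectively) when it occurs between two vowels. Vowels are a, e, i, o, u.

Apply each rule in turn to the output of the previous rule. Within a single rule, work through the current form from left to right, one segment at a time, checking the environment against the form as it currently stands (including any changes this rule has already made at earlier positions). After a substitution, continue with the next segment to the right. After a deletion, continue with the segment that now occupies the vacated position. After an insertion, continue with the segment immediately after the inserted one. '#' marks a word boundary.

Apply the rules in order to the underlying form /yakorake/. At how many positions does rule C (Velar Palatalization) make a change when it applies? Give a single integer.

1

A Word-Final Devoicing: no change — [yakorake]
B Final Vowel Raising: [yakorake] → [yakoraki]
C Velar Palatalization: [yakoraki] → [yakorati]
D Voicing Between Vowels: [yakorati] → [yagoradi]
Rule C changed 1 position(s).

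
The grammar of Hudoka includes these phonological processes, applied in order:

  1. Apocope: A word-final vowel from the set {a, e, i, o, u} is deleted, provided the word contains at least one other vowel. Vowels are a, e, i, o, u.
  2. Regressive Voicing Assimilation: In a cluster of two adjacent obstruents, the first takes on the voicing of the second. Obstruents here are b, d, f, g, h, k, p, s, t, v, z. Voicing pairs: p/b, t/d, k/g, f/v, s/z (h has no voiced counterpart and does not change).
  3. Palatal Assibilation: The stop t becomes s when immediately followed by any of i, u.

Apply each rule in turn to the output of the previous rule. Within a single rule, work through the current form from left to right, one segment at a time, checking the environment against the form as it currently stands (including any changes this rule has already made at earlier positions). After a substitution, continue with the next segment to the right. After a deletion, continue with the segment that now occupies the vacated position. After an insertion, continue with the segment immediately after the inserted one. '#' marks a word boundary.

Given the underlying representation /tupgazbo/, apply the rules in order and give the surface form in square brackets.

[subgazb]

1 Apocope: [tupgazbo] → [tupgazb]
2 Regressive Voicing Assimilation: [tupgazb] → [tubgazb]
3 Palatal Assibilation: [tubgazb] → [subgazb]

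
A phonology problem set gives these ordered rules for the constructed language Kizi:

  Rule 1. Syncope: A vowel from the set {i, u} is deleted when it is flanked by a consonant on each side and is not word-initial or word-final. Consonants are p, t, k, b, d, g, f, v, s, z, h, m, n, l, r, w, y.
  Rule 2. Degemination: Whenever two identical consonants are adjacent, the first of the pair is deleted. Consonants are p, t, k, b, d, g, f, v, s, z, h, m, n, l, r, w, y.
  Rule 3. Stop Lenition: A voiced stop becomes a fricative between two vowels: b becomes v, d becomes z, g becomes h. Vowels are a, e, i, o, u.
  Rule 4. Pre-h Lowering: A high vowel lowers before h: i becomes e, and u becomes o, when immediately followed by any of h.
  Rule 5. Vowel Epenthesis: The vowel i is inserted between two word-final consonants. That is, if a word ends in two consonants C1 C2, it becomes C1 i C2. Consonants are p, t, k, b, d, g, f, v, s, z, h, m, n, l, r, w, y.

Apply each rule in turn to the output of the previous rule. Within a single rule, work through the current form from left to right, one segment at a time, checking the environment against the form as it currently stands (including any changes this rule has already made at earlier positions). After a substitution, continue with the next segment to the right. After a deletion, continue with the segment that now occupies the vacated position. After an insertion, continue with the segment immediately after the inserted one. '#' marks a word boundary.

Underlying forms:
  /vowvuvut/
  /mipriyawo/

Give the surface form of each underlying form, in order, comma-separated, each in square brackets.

/vowvuvut/:
  Rule 1 Syncope: [vowvuvut] → [vowvvt]
  Rule 2 Degemination: [vowvvt] → [vowvt]
  Rule 3 Stop Lenition: no change — [vowvt]
  Rule 4 Pre-h Lowering: no change — [vowvt]
  Rule 5 Vowel Epenthesis: [vowvt] → [vowvit]
/mipriyawo/:
  Rule 1 Syncope: [mipriyawo] → [mpryawo]
  Rule 2 Degemination: no change — [mpryawo]
  Rule 3 Stop Lenition: no change — [mpryawo]
  Rule 4 Pre-h Lowering: no change — [mpryawo]
  Rule 5 Vowel Epenthesis: no change — [mpryawo]

[vowvit], [mpryawo]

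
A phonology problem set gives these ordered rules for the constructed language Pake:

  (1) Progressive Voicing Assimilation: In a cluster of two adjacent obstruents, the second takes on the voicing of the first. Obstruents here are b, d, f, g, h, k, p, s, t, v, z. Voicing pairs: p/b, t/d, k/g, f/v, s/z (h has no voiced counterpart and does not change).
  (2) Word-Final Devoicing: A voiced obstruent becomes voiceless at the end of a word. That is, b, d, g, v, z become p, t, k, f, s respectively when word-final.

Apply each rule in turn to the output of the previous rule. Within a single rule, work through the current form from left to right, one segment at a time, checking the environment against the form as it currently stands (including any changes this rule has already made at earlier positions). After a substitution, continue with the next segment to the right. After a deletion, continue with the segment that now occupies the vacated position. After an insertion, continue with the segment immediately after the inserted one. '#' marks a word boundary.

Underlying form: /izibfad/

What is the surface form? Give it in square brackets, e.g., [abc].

(1) Progressive Voicing Assimilation: [izibfad] → [izibvad]
(2) Word-Final Devoicing: [izibvad] → [izibvat]

[izibvat]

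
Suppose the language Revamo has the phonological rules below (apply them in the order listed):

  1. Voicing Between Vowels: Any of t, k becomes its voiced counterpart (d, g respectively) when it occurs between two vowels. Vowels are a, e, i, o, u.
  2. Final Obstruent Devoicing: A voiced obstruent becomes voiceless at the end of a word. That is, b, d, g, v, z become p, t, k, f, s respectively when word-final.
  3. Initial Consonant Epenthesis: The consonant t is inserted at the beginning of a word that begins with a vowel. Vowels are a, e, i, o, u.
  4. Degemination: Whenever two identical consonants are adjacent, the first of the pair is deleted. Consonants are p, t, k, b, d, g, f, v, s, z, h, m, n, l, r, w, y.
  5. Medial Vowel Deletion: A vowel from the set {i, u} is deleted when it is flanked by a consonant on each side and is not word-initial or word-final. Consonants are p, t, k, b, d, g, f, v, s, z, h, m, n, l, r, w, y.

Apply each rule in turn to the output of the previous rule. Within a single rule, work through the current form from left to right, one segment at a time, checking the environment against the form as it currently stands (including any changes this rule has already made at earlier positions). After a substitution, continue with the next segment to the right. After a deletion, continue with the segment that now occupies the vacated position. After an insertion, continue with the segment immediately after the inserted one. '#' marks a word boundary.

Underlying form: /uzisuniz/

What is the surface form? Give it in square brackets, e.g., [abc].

1 Voicing Between Vowels: no change — [uzisuniz]
2 Final Obstruent Devoicing: [uzisuniz] → [uzisunis]
3 Initial Consonant Epenthesis: [uzisunis] → [tuzisunis]
4 Degemination: no change — [tuzisunis]
5 Medial Vowel Deletion: [tuzisunis] → [tzsns]

[tzsns]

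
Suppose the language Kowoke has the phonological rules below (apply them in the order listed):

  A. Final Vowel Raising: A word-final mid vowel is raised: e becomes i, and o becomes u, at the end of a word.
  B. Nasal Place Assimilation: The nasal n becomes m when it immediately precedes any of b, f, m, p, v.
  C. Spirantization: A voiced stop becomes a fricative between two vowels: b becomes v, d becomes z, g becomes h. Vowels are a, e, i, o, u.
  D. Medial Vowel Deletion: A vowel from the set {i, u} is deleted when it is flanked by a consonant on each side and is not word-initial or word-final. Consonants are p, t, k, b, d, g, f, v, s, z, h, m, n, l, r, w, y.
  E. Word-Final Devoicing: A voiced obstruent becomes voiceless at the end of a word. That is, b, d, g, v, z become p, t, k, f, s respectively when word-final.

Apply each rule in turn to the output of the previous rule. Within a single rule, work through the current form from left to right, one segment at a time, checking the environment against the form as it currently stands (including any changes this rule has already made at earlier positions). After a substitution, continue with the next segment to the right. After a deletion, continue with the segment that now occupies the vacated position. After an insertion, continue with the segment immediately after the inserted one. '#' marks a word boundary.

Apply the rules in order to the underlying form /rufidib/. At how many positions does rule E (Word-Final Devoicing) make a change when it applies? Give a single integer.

A Final Vowel Raising: no change — [rufidib]
B Nasal Place Assimilation: no change — [rufidib]
C Spirantization: [rufidib] → [rufizib]
D Medial Vowel Deletion: [rufizib] → [rfzb]
E Word-Final Devoicing: [rfzb] → [rfzp]
Rule E changed 1 position(s).

1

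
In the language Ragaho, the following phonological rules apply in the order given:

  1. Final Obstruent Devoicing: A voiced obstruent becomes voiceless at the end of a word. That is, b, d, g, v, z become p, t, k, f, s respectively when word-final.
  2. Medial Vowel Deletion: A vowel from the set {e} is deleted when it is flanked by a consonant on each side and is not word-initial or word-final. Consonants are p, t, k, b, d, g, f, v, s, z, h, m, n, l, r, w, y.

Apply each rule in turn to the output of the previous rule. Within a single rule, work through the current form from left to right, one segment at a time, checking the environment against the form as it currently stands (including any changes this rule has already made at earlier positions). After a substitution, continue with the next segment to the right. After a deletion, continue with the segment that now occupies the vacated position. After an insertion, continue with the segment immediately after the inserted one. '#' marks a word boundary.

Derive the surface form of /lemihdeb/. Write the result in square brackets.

1 Final Obstruent Devoicing: [lemihdeb] → [lemihdep]
2 Medial Vowel Deletion: [lemihdep] → [lmihdp]

[lmihdp]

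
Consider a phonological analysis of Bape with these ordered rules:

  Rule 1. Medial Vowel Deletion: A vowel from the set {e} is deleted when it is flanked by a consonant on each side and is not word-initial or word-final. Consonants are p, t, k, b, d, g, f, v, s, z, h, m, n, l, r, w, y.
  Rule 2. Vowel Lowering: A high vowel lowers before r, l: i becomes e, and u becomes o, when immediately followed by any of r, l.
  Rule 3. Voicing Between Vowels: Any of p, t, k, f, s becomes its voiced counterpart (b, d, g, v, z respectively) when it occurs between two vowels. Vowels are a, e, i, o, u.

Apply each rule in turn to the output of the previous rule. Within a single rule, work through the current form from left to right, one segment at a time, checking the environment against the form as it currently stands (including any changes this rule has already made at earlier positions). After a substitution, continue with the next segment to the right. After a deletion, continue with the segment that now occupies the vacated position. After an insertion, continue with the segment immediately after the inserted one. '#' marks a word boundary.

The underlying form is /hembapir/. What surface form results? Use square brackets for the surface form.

[hmbaber]

Rule 1 Medial Vowel Deletion: [hembapir] → [hmbapir]
Rule 2 Vowel Lowering: [hmbapir] → [hmbaper]
Rule 3 Voicing Between Vowels: [hmbaper] → [hmbaber]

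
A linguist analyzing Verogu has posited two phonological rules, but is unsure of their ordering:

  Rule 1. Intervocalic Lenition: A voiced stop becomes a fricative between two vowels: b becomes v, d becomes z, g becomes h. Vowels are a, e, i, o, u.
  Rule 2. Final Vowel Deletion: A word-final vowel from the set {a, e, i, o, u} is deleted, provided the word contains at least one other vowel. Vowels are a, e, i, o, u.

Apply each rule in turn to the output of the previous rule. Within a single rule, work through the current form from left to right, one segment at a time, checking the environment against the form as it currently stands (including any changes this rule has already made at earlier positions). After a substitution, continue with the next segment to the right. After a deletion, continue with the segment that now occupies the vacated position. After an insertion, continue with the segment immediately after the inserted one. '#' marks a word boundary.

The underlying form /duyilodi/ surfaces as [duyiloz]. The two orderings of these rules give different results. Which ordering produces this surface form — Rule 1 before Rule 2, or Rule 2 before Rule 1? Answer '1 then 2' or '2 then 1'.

Order 1 then 2:
  1 Intervocalic Lenition: [duyilodi] → [duyilozi]
  2 Final Vowel Deletion: [duyilozi] → [duyiloz]
  result: [duyiloz]
Order 2 then 1:
  2 Final Vowel Deletion: [duyilodi] → [duyilod]
  1 Intervocalic Lenition: no change — [duyilod]
  result: [duyilod]

1 then 2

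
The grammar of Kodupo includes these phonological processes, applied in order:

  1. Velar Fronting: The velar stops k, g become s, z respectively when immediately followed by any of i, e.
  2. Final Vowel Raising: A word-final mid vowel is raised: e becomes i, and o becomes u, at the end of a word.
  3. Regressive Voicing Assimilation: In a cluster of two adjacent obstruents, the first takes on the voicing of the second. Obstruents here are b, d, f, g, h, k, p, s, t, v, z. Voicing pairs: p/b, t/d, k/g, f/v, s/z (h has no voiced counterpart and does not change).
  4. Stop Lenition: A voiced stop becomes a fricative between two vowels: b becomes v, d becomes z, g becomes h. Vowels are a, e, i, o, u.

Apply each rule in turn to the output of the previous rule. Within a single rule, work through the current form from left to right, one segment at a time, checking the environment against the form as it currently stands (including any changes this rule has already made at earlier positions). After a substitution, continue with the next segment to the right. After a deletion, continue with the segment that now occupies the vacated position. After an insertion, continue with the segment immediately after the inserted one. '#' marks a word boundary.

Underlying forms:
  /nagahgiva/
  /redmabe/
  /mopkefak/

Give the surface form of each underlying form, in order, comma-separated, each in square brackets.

/nagahgiva/:
  1 Velar Fronting: [nagahgiva] → [nagahziva]
  2 Final Vowel Raising: no change — [nagahziva]
  3 Regressive Voicing Assimilation: no change — [nagahziva]
  4 Stop Lenition: [nagahziva] → [nahahziva]
/redmabe/:
  1 Velar Fronting: no change — [redmabe]
  2 Final Vowel Raising: [redmabe] → [redmabi]
  3 Regressive Voicing Assimilation: no change — [redmabi]
  4 Stop Lenition: [redmabi] → [redmavi]
/mopkefak/:
  1 Velar Fronting: [mopkefak] → [mopsefak]
  2 Final Vowel Raising: no change — [mopsefak]
  3 Regressive Voicing Assimilation: no change — [mopsefak]
  4 Stop Lenition: no change — [mopsefak]

[nahahziva], [redmavi], [mopsefak]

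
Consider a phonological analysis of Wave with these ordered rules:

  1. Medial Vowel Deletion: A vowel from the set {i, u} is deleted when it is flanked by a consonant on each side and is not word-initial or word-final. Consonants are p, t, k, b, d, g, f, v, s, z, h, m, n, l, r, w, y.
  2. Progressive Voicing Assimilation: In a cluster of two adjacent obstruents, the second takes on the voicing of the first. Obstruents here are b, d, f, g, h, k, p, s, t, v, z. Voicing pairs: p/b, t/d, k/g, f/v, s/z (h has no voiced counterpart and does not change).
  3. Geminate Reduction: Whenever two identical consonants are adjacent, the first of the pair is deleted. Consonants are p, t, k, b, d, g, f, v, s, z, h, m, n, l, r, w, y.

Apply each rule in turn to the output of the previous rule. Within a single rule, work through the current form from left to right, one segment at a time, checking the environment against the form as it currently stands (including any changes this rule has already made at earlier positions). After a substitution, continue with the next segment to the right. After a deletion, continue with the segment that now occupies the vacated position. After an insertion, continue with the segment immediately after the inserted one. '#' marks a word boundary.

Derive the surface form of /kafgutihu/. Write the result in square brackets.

1 Medial Vowel Deletion: [kafgutihu] → [kafgthu]
2 Progressive Voicing Assimilation: [kafgthu] → [kafkthu]
3 Geminate Reduction: no change — [kafkthu]

[kafkthu]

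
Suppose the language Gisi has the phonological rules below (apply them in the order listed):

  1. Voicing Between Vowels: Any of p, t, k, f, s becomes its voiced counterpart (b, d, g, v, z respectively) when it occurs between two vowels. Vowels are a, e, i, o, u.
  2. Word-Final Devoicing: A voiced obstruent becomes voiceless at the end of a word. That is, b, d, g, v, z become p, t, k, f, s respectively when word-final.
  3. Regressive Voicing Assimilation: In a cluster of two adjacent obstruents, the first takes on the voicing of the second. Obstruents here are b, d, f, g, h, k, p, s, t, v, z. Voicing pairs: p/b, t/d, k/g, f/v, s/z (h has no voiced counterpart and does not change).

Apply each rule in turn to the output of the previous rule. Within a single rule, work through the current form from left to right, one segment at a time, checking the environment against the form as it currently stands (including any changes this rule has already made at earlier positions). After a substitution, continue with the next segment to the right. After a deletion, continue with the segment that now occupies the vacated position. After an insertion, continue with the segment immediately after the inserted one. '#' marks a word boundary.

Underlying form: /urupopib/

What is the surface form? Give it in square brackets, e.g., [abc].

[urubobip]

1 Voicing Between Vowels: [urupopib] → [urubobib]
2 Word-Final Devoicing: [urubobib] → [urubobip]
3 Regressive Voicing Assimilation: no change — [urubobip]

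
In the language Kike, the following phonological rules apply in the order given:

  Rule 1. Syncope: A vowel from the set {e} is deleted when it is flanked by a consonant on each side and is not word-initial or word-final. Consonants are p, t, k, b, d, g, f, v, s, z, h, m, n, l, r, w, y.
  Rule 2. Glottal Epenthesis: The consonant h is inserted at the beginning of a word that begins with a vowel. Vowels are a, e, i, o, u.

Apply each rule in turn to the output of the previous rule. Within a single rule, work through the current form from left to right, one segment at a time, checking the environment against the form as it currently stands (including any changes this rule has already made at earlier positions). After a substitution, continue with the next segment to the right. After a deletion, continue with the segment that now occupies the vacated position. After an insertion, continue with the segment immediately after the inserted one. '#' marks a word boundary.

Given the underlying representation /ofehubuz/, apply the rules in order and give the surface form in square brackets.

Rule 1 Syncope: [ofehubuz] → [ofhubuz]
Rule 2 Glottal Epenthesis: [ofhubuz] → [hofhubuz]

[hofhubuz]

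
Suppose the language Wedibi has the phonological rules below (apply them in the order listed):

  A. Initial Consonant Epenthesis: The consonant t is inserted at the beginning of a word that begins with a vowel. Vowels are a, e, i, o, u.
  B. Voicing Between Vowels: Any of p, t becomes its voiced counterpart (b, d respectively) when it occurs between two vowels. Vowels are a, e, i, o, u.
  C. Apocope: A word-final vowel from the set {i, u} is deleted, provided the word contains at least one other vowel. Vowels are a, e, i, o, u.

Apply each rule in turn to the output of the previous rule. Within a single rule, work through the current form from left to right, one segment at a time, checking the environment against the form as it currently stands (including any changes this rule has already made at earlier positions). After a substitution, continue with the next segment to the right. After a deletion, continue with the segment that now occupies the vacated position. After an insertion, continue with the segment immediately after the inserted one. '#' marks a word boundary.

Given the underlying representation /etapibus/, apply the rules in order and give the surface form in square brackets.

A Initial Consonant Epenthesis: [etapibus] → [tetapibus]
B Voicing Between Vowels: [tetapibus] → [tedabibus]
C Apocope: no change — [tedabibus]

[tedabibus]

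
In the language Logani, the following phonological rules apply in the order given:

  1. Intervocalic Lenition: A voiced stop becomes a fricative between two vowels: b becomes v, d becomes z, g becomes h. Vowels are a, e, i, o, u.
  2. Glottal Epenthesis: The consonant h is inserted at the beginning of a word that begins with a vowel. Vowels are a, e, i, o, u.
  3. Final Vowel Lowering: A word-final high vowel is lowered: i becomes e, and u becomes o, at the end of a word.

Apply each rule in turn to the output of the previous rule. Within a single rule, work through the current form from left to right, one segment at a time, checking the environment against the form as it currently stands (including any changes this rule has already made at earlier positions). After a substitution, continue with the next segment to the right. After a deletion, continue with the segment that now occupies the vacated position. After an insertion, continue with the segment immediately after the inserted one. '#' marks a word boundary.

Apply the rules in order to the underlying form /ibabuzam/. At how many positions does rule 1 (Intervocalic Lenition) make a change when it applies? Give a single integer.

1 Intervocalic Lenition: [ibabuzam] → [ivavuzam]
2 Glottal Epenthesis: [ivavuzam] → [hivavuzam]
3 Final Vowel Lowering: no change — [hivavuzam]
Rule 1 changed 2 position(s).

2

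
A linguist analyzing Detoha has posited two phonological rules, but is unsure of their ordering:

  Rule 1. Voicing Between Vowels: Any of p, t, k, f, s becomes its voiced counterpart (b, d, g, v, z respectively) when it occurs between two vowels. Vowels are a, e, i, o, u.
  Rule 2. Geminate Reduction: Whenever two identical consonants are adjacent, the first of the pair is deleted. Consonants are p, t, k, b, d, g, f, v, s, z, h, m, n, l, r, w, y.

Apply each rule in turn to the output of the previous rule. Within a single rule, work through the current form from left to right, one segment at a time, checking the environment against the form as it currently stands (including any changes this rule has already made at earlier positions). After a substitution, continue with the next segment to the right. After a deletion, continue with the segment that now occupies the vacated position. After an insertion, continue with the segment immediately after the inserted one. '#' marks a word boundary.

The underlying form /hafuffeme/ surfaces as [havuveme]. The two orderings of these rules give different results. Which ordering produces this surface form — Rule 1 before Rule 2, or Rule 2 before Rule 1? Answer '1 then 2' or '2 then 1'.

2 then 1

Order 1 then 2:
  1 Voicing Between Vowels: [hafuffeme] → [havuffeme]
  2 Geminate Reduction: [havuffeme] → [havufeme]
  result: [havufeme]
Order 2 then 1:
  2 Geminate Reduction: [hafuffeme] → [hafufeme]
  1 Voicing Between Vowels: [hafufeme] → [havuveme]
  result: [havuveme]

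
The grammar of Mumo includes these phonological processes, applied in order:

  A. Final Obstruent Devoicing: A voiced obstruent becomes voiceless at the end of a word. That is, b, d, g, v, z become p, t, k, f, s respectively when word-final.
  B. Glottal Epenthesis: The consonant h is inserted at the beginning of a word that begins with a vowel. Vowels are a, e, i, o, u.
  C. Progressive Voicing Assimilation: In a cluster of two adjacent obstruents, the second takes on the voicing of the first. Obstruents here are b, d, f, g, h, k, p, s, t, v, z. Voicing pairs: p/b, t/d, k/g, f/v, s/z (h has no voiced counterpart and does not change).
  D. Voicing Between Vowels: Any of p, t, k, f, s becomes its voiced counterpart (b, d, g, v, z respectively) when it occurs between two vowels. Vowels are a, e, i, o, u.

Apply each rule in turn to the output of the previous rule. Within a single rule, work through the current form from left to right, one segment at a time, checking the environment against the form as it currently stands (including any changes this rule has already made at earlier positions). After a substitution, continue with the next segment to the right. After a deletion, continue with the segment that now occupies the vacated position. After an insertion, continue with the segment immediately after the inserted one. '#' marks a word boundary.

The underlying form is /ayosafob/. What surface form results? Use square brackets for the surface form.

A Final Obstruent Devoicing: [ayosafob] → [ayosafop]
B Glottal Epenthesis: [ayosafop] → [hayosafop]
C Progressive Voicing Assimilation: no change — [hayosafop]
D Voicing Between Vowels: [hayosafop] → [hayozavop]

[hayozavop]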